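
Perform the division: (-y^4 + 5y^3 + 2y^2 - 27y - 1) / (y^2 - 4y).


(-y^4 + 5y^3 + 2y^2 - 27y - 1) / (y^2 - 4y)
Step 1: -y^2 * (y^2 - 4y) = -y^4 + 4y^3; subtract.
Step 2: y * (y^2 - 4y) = y^3 - 4y^2; subtract.
Step 3: 6 * (y^2 - 4y) = 6y^2 - 24y; subtract.
Quotient: -y^2 + y + 6, Remainder: -3y - 1


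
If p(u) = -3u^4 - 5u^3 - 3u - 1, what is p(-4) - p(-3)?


p(-4) = -437
p(-3) = -100
p(-4) - p(-3) = -437 + 100 = -337


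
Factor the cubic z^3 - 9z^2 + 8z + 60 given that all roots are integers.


Try integer roots (divisors of 60). z=-2: p(-2)=0.
Divide out (z + 2): quotient is z^2 - 11z + 30.
Factor the quadratic: (z - 5)(z - 6)
Result: (z + 2)(z - 5)(z - 6)


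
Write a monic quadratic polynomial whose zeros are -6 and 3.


p(x) = (x + 6)(x - 3)
Expand: x^2 + 3x - 18


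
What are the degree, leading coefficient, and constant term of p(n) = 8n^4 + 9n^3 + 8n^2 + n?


Highest power of n is 4, with coefficient 8. Constant term is 0.
Degree = 4, leading coefficient = 8, constant term = 0


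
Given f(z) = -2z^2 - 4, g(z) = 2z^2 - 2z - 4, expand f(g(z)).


Substitute g(z) into f:
f(g(z)) = -2*(2z^2 - 2z - 4)^2 + (-4)
(2z^2 - 2z - 4)^2 = 4z^4 - 8z^3 - 12z^2 + 16z + 16
Expand and combine: -8z^4 + 16z^3 + 24z^2 - 32z - 36


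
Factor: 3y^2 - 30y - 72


Roots satisfy r1 + r2 = -b/a = 10 and r1*r2 = c/a = -24.
So r1 = 12, r2 = -2.
3y^2 - 30y - 72 = 3(y - r1)(y - r2) = 3(y - 12)(y + 2)


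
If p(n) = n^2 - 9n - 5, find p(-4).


Using direct substitution:
  1 * (-4)^2 = 16
  -9 * (-4)^1 = 36
  constant: -5
Sum = 16 + 36 - 5 = 47


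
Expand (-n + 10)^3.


Expand (-n + 10)^3 by repeated multiplication:
  (-n + 10)^2 = n^2 - 20n + 100
= -n^3 + 30n^2 - 300n + 1000


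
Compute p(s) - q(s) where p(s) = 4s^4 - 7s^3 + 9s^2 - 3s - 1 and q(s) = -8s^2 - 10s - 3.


Distribute the minus sign:
  (4s^4 - 7s^3 + 9s^2 - 3s - 1)
- (-8s^2 - 10s - 3)
Negate second polynomial: 8s^2 + 10s + 3
Add: 4s^4 - 7s^3 + 17s^2 + 7s + 2


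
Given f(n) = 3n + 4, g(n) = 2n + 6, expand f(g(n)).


Substitute g(n) into f:
f(g(n)) = 3*(2n + 6) + 4
Expand and combine: 6n + 22


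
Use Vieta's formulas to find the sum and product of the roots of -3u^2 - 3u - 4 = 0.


For au^2+bu+c=0: sum = -b/a, product = c/a.
a=-3, b=-3, c=-4
Sum = -(-3)/-3 = -1
Product = (-4)/-3 = 4/3


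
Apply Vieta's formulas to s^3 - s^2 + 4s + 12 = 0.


Monic cubic s^3+bs^2+cs+d=0: sum=-b, pairwise sum=c, product=-d.
b=-1, c=4, d=12
r1+r2+r3 = 1
r1r2+r1r3+r2r3 = 4
r1r2r3 = -12


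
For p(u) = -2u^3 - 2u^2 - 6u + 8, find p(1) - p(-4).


p(1) = -2
p(-4) = 128
p(1) - p(-4) = -2 - 128 = -130


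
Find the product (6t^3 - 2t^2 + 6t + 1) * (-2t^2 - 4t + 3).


Distribute each term of the first polynomial:
  (6t^3)(-2t^2 - 4t + 3) = -12t^5 - 24t^4 + 18t^3
  (-2t^2)(-2t^2 - 4t + 3) = 4t^4 + 8t^3 - 6t^2
  (6t)(-2t^2 - 4t + 3) = -12t^3 - 24t^2 + 18t
  (1)(-2t^2 - 4t + 3) = -2t^2 - 4t + 3
Sum: -12t^5 - 20t^4 + 14t^3 - 32t^2 + 14t + 3


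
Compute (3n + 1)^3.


Expand (3n + 1)^3 by repeated multiplication:
  (3n + 1)^2 = 9n^2 + 6n + 1
= 27n^3 + 27n^2 + 9n + 1


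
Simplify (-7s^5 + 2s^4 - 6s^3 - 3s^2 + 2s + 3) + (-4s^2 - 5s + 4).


Align terms by degree and add:
  -7s^5 + 2s^4 - 6s^3 - 3s^2 + 2s + 3
  -4s^2 - 5s + 4
= -7s^5 + 2s^4 - 6s^3 - 7s^2 - 3s + 7


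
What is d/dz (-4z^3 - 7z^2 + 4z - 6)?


Apply the power rule term by term:
  d/dz(-4z^3) = -12z^2
  d/dz(-7z^2) = -14z
  d/dz(4z) = 4
  d/dz(-6) = 0
p'(z) = -12z^2 - 14z + 4


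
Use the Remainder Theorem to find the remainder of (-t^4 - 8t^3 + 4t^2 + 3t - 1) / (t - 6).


By the Remainder Theorem, the remainder equals p(6):
  -1*(6)^4 = -1296
  -8*(6)^3 = -1728
  4*(6)^2 = 144
  3*(6)^1 = 18
  constant: -1
Sum: -1296 - 1728 + 144 + 18 - 1 = -2863


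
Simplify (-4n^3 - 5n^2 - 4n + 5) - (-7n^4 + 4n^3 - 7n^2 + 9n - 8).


Distribute the minus sign:
  (-4n^3 - 5n^2 - 4n + 5)
- (-7n^4 + 4n^3 - 7n^2 + 9n - 8)
Negate second polynomial: 7n^4 - 4n^3 + 7n^2 - 9n + 8
Add: 7n^4 - 8n^3 + 2n^2 - 13n + 13


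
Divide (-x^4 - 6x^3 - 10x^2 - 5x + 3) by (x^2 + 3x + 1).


(-x^4 - 6x^3 - 10x^2 - 5x + 3) / (x^2 + 3x + 1)
Step 1: -x^2 * (x^2 + 3x + 1) = -x^4 - 3x^3 - x^2; subtract.
Step 2: -3x * (x^2 + 3x + 1) = -3x^3 - 9x^2 - 3x; subtract.
Step 3: 0 * (x^2 + 3x + 1) = 0; subtract.
Quotient: -x^2 - 3x, Remainder: -2x + 3


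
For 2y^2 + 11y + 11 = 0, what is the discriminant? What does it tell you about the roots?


D = b^2 - 4ac = (11)^2 - 4(2)(11) = 121 - 88 = 33
Since D > 0: two distinct irrational roots


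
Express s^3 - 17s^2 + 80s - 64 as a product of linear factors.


Try integer roots (divisors of -64). s=8: p(8)=0.
Divide out (s - 8): quotient is s^2 - 9s + 8.
Factor the quadratic: (s - 8)(s - 1)
Result: (s - 8)(s - 8)(s - 1)


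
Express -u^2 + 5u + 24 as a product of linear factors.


Roots satisfy r1 + r2 = -b/a = 5 and r1*r2 = c/a = -24.
So r1 = -3, r2 = 8.
-u^2 + 5u + 24 = -(u - r1)(u - r2) = -(u + 3)(u - 8)


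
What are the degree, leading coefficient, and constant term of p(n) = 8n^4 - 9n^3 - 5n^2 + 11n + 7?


Highest power of n is 4, with coefficient 8. Constant term is 7.
Degree = 4, leading coefficient = 8, constant term = 7


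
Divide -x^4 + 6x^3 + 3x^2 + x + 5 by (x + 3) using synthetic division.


Synthetic division with c = -3. Coefficients: -1, 6, 3, 1, 5
Bring down -1.
  -1 * -3 = 3; 3 + 6 = 9
  9 * -3 = -27; -27 + 3 = -24
  -24 * -3 = 72; 72 + 1 = 73
  73 * -3 = -219; -219 + 5 = -214
Quotient: -x^3 + 9x^2 - 24x + 73, Remainder: -214


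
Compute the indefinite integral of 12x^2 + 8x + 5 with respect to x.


Reverse power rule on each term:
  ∫ 12x^2 dx = 4x^3
  ∫ 8x dx = 4x^2
  ∫ 5 dx = 5x
F(x) = 4x^3 + 4x^2 + 5x + C


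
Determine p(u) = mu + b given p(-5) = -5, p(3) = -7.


p(u) = mu + b. Using p(-5)=-5, p(3)=-7:
m = (-5 + 7)/(-5 - 3) = 2/-8 = -1/4
b = -5 - m*(-5) = -5 - 5/4 = -25/4
p(u) = -(1/4)u - (25/4)


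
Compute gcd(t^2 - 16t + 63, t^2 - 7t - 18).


Factor each:
  t^2 - 16t + 63 = (t - 9)(t - 7)
  t^2 - 7t - 18 = (t - 9)(t + 2)
Common monic factor: t - 9


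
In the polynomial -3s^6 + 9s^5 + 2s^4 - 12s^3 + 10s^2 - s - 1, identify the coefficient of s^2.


Read off the coefficient of s^2: 10


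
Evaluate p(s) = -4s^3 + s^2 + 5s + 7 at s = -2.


Using direct substitution:
  -4 * (-2)^3 = 32
  1 * (-2)^2 = 4
  5 * (-2)^1 = -10
  constant: 7
Sum = 32 + 4 - 10 + 7 = 33


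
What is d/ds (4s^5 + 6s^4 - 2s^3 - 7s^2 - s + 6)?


Apply the power rule term by term:
  d/ds(4s^5) = 20s^4
  d/ds(6s^4) = 24s^3
  d/ds(-2s^3) = -6s^2
  d/ds(-7s^2) = -14s
  d/ds(-s) = -1
  d/ds(6) = 0
p'(s) = 20s^4 + 24s^3 - 6s^2 - 14s - 1


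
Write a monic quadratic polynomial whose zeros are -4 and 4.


p(u) = (u + 4)(u - 4)
Expand: u^2 - 16


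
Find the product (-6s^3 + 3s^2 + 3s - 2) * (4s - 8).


Distribute each term of the first polynomial:
  (-6s^3)(4s - 8) = -24s^4 + 48s^3
  (3s^2)(4s - 8) = 12s^3 - 24s^2
  (3s)(4s - 8) = 12s^2 - 24s
  (-2)(4s - 8) = -8s + 16
Sum: -24s^4 + 60s^3 - 12s^2 - 32s + 16


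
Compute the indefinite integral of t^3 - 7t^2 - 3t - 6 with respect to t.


Reverse power rule on each term:
  ∫ t^3 dt = (1/4)t^4
  ∫ -7t^2 dt = -(7/3)t^3
  ∫ -3t dt = -(3/2)t^2
  ∫ -6 dt = -6t
F(t) = (1/4)t^4 - (7/3)t^3 - (3/2)t^2 - 6t + C


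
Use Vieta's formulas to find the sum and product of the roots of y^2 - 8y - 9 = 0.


For ay^2+by+c=0: sum = -b/a, product = c/a.
a=1, b=-8, c=-9
Sum = -(-8)/1 = 8
Product = (-9)/1 = -9


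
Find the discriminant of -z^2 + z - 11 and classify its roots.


D = b^2 - 4ac = (1)^2 - 4(-1)(-11) = 1 - 44 = -43
Since D < 0: two complex conjugate roots (no real roots)


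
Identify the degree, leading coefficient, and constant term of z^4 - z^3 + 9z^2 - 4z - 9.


Highest power of z is 4, with coefficient 1. Constant term is -9.
Degree = 4, leading coefficient = 1, constant term = -9


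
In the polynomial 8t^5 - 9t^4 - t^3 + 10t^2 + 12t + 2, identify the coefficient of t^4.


Read off the coefficient of t^4: -9


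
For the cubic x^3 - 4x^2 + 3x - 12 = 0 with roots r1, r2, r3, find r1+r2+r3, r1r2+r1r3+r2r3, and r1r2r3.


Monic cubic x^3+bx^2+cx+d=0: sum=-b, pairwise sum=c, product=-d.
b=-4, c=3, d=-12
r1+r2+r3 = 4
r1r2+r1r3+r2r3 = 3
r1r2r3 = 12


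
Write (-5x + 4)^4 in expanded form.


Expand (-5x + 4)^4 by repeated multiplication:
  (-5x + 4)^2 = 25x^2 - 40x + 16
  (-5x + 4)^3 = -125x^3 + 300x^2 - 240x + 64
= 625x^4 - 2000x^3 + 2400x^2 - 1280x + 256


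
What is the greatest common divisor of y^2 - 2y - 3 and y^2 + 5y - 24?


Factor each:
  y^2 - 2y - 3 = (y - 3)(y + 1)
  y^2 + 5y - 24 = (y - 3)(y + 8)
Common monic factor: y - 3


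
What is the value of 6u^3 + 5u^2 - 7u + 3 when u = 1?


Using direct substitution:
  6 * (1)^3 = 6
  5 * (1)^2 = 5
  -7 * (1)^1 = -7
  constant: 3
Sum = 6 + 5 - 7 + 3 = 7


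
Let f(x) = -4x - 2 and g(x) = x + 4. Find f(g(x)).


Substitute g(x) into f:
f(g(x)) = -4*(x + 4) + (-2)
Expand and combine: -4x - 18


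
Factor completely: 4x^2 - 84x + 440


Roots satisfy r1 + r2 = -b/a = 21 and r1*r2 = c/a = 110.
So r1 = 10, r2 = 11.
4x^2 - 84x + 440 = 4(x - r1)(x - r2) = 4(x - 10)(x - 11)


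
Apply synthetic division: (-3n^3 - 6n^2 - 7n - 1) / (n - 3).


Synthetic division with c = 3. Coefficients: -3, -6, -7, -1
Bring down -3.
  -3 * 3 = -9; -9 - 6 = -15
  -15 * 3 = -45; -45 - 7 = -52
  -52 * 3 = -156; -156 - 1 = -157
Quotient: -3n^2 - 15n - 52, Remainder: -157


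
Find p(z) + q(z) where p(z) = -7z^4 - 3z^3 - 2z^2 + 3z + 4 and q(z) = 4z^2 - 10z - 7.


Align terms by degree and add:
  -7z^4 - 3z^3 - 2z^2 + 3z + 4
+ 4z^2 - 10z - 7
= -7z^4 - 3z^3 + 2z^2 - 7z - 3


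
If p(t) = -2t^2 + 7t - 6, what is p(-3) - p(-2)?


p(-3) = -45
p(-2) = -28
p(-3) - p(-2) = -45 + 28 = -17


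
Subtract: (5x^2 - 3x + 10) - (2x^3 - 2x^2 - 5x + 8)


Distribute the minus sign:
  (5x^2 - 3x + 10)
- (2x^3 - 2x^2 - 5x + 8)
Negate second polynomial: -2x^3 + 2x^2 + 5x - 8
Add: -2x^3 + 7x^2 + 2x + 2


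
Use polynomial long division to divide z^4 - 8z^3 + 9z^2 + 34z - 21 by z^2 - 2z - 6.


(z^4 - 8z^3 + 9z^2 + 34z - 21) / (z^2 - 2z - 6)
Step 1: z^2 * (z^2 - 2z - 6) = z^4 - 2z^3 - 6z^2; subtract.
Step 2: -6z * (z^2 - 2z - 6) = -6z^3 + 12z^2 + 36z; subtract.
Step 3: 3 * (z^2 - 2z - 6) = 3z^2 - 6z - 18; subtract.
Quotient: z^2 - 6z + 3, Remainder: 4z - 3


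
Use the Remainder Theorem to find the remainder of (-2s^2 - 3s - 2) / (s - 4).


By the Remainder Theorem, the remainder equals p(4):
  -2*(4)^2 = -32
  -3*(4)^1 = -12
  constant: -2
Sum: -32 - 12 - 2 = -46


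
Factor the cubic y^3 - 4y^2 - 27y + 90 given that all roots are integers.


Try integer roots (divisors of 90). y=-5: p(-5)=0.
Divide out (y + 5): quotient is y^2 - 9y + 18.
Factor the quadratic: (y - 6)(y - 3)
Result: (y + 5)(y - 6)(y - 3)


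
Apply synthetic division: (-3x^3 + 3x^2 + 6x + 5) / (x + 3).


Synthetic division with c = -3. Coefficients: -3, 3, 6, 5
Bring down -3.
  -3 * -3 = 9; 9 + 3 = 12
  12 * -3 = -36; -36 + 6 = -30
  -30 * -3 = 90; 90 + 5 = 95
Quotient: -3x^2 + 12x - 30, Remainder: 95


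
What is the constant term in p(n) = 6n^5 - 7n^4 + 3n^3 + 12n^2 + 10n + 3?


Read off the constant term: 3


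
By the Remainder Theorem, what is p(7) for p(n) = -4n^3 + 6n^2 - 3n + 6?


By the Remainder Theorem, the remainder equals p(7):
  -4*(7)^3 = -1372
  6*(7)^2 = 294
  -3*(7)^1 = -21
  constant: 6
Sum: -1372 + 294 - 21 + 6 = -1093


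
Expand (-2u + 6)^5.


Expand (-2u + 6)^5 by repeated multiplication:
  (-2u + 6)^2 = 4u^2 - 24u + 36
  (-2u + 6)^3 = -8u^3 + 72u^2 - 216u + 216
  (-2u + 6)^4 = 16u^4 - 192u^3 + 864u^2 - 1728u + 1296
= -32u^5 + 480u^4 - 2880u^3 + 8640u^2 - 12960u + 7776


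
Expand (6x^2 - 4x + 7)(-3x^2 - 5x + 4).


Distribute each term of the first polynomial:
  (6x^2)(-3x^2 - 5x + 4) = -18x^4 - 30x^3 + 24x^2
  (-4x)(-3x^2 - 5x + 4) = 12x^3 + 20x^2 - 16x
  (7)(-3x^2 - 5x + 4) = -21x^2 - 35x + 28
Sum: -18x^4 - 18x^3 + 23x^2 - 51x + 28


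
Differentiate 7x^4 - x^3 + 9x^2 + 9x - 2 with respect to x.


Apply the power rule term by term:
  d/dx(7x^4) = 28x^3
  d/dx(-x^3) = -3x^2
  d/dx(9x^2) = 18x
  d/dx(9x) = 9
  d/dx(-2) = 0
p'(x) = 28x^3 - 3x^2 + 18x + 9


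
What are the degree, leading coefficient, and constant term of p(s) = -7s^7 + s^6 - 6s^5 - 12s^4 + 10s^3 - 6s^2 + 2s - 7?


Highest power of s is 7, with coefficient -7. Constant term is -7.
Degree = 7, leading coefficient = -7, constant term = -7


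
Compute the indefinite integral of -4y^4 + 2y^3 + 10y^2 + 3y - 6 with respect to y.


Reverse power rule on each term:
  ∫ -4y^4 dy = -(4/5)y^5
  ∫ 2y^3 dy = (1/2)y^4
  ∫ 10y^2 dy = (10/3)y^3
  ∫ 3y dy = (3/2)y^2
  ∫ -6 dy = -6y
F(y) = -(4/5)y^5 + (1/2)y^4 + (10/3)y^3 + (3/2)y^2 - 6y + C


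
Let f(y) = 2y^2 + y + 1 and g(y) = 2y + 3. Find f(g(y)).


Substitute g(y) into f:
f(g(y)) = 2*(2y + 3)^2 + 1*(2y + 3) + 1
(2y + 3)^2 = 4y^2 + 12y + 9
Expand and combine: 8y^2 + 26y + 22


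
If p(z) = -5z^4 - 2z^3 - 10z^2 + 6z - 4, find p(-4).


Using direct substitution:
  -5 * (-4)^4 = -1280
  -2 * (-4)^3 = 128
  -10 * (-4)^2 = -160
  6 * (-4)^1 = -24
  constant: -4
Sum = -1280 + 128 - 160 - 24 - 4 = -1340


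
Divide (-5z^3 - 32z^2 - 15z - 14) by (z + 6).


(-5z^3 - 32z^2 - 15z - 14) / (z + 6)
Step 1: -5z^2 * (z + 6) = -5z^3 - 30z^2; subtract.
Step 2: -2z * (z + 6) = -2z^2 - 12z; subtract.
Step 3: -3 * (z + 6) = -3z - 18; subtract.
Quotient: -5z^2 - 2z - 3, Remainder: 4


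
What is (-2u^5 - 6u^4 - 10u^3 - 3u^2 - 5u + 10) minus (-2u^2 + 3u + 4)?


Distribute the minus sign:
  (-2u^5 - 6u^4 - 10u^3 - 3u^2 - 5u + 10)
- (-2u^2 + 3u + 4)
Negate second polynomial: 2u^2 - 3u - 4
Add: -2u^5 - 6u^4 - 10u^3 - u^2 - 8u + 6


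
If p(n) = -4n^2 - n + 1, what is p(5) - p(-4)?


p(5) = -104
p(-4) = -59
p(5) - p(-4) = -104 + 59 = -45


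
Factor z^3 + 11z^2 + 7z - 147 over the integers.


Try integer roots (divisors of -147). z=-7: p(-7)=0.
Divide out (z + 7): quotient is z^2 + 4z - 21.
Factor the quadratic: (z + 7)(z - 3)
Result: (z + 7)(z + 7)(z - 3)


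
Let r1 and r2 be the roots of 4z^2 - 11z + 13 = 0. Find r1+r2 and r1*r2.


For az^2+bz+c=0: sum = -b/a, product = c/a.
a=4, b=-11, c=13
Sum = -(-11)/4 = 11/4
Product = (13)/4 = 13/4


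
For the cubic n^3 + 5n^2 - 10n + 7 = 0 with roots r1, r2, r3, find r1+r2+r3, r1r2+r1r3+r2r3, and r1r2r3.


Monic cubic n^3+bn^2+cn+d=0: sum=-b, pairwise sum=c, product=-d.
b=5, c=-10, d=7
r1+r2+r3 = -5
r1r2+r1r3+r2r3 = -10
r1r2r3 = -7


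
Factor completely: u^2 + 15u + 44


Roots satisfy r1 + r2 = -b/a = -15 and r1*r2 = c/a = 44.
So r1 = -11, r2 = -4.
u^2 + 15u + 44 = (u - r1)(u - r2) = (u + 11)(u + 4)


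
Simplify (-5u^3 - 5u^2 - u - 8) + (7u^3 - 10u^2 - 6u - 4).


Align terms by degree and add:
  -5u^3 - 5u^2 - u - 8
+ 7u^3 - 10u^2 - 6u - 4
= 2u^3 - 15u^2 - 7u - 12


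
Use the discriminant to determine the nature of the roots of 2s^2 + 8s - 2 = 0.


D = b^2 - 4ac = (8)^2 - 4(2)(-2) = 64 + 16 = 80
Since D > 0: two distinct irrational roots


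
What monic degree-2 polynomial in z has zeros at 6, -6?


p(z) = (z - 6)(z + 6)
Expand: z^2 - 36


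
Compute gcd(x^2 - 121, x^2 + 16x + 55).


Factor each:
  x^2 - 121 = (x + 11)(x - 11)
  x^2 + 16x + 55 = (x + 11)(x + 5)
Common monic factor: x + 11


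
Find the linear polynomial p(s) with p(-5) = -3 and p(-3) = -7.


p(s) = ms + b. Using p(-5)=-3, p(-3)=-7:
m = (-3 + 7)/(-5 + 3) = 4/-2 = -2
b = -3 - m*(-5) = -3 - 10 = -13
p(s) = -2s - 13


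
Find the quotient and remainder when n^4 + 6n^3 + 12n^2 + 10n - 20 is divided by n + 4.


(n^4 + 6n^3 + 12n^2 + 10n - 20) / (n + 4)
Step 1: n^3 * (n + 4) = n^4 + 4n^3; subtract.
Step 2: 2n^2 * (n + 4) = 2n^3 + 8n^2; subtract.
Step 3: 4n * (n + 4) = 4n^2 + 16n; subtract.
Step 4: -6 * (n + 4) = -6n - 24; subtract.
Quotient: n^3 + 2n^2 + 4n - 6, Remainder: 4


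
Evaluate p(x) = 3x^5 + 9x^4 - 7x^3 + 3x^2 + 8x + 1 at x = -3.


Using direct substitution:
  3 * (-3)^5 = -729
  9 * (-3)^4 = 729
  -7 * (-3)^3 = 189
  3 * (-3)^2 = 27
  8 * (-3)^1 = -24
  constant: 1
Sum = -729 + 729 + 189 + 27 - 24 + 1 = 193


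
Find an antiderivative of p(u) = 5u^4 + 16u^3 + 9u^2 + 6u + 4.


Reverse power rule on each term:
  ∫ 5u^4 du = u^5
  ∫ 16u^3 du = 4u^4
  ∫ 9u^2 du = 3u^3
  ∫ 6u du = 3u^2
  ∫ 4 du = 4u
F(u) = u^5 + 4u^4 + 3u^3 + 3u^2 + 4u + C


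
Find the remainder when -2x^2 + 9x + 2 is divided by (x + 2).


By the Remainder Theorem, the remainder equals p(-2):
  -2*(-2)^2 = -8
  9*(-2)^1 = -18
  constant: 2
Sum: -8 - 18 + 2 = -24


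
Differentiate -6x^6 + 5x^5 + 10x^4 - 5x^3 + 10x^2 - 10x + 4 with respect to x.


Apply the power rule term by term:
  d/dx(-6x^6) = -36x^5
  d/dx(5x^5) = 25x^4
  d/dx(10x^4) = 40x^3
  d/dx(-5x^3) = -15x^2
  d/dx(10x^2) = 20x
  d/dx(-10x) = -10
  d/dx(4) = 0
p'(x) = -36x^5 + 25x^4 + 40x^3 - 15x^2 + 20x - 10


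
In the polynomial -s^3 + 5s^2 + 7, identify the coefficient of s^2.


Read off the coefficient of s^2: 5


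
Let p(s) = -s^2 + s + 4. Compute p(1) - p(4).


p(1) = 4
p(4) = -8
p(1) - p(4) = 4 + 8 = 12


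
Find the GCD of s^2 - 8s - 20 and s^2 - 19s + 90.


Factor each:
  s^2 - 8s - 20 = (s - 10)(s + 2)
  s^2 - 19s + 90 = (s - 10)(s - 9)
Common monic factor: s - 10


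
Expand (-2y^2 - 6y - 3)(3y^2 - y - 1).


Distribute each term of the first polynomial:
  (-2y^2)(3y^2 - y - 1) = -6y^4 + 2y^3 + 2y^2
  (-6y)(3y^2 - y - 1) = -18y^3 + 6y^2 + 6y
  (-3)(3y^2 - y - 1) = -9y^2 + 3y + 3
Sum: -6y^4 - 16y^3 - y^2 + 9y + 3


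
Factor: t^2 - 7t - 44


Roots satisfy r1 + r2 = -b/a = 7 and r1*r2 = c/a = -44.
So r1 = -4, r2 = 11.
t^2 - 7t - 44 = (t - r1)(t - r2) = (t + 4)(t - 11)


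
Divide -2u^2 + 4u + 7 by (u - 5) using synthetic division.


Synthetic division with c = 5. Coefficients: -2, 4, 7
Bring down -2.
  -2 * 5 = -10; -10 + 4 = -6
  -6 * 5 = -30; -30 + 7 = -23
Quotient: -2u - 6, Remainder: -23


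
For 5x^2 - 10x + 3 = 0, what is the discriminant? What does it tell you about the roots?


D = b^2 - 4ac = (-10)^2 - 4(5)(3) = 100 - 60 = 40
Since D > 0: two distinct irrational roots


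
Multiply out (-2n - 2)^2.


Expand (-2n - 2)^2 by repeated multiplication:
= 4n^2 + 8n + 4


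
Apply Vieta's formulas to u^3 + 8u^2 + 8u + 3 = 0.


Monic cubic u^3+bu^2+cu+d=0: sum=-b, pairwise sum=c, product=-d.
b=8, c=8, d=3
r1+r2+r3 = -8
r1r2+r1r3+r2r3 = 8
r1r2r3 = -3


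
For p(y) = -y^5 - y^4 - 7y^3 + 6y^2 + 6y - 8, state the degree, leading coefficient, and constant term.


Highest power of y is 5, with coefficient -1. Constant term is -8.
Degree = 5, leading coefficient = -1, constant term = -8


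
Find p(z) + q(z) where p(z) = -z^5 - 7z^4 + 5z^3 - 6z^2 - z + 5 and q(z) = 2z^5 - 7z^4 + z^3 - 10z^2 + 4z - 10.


Align terms by degree and add:
  -z^5 - 7z^4 + 5z^3 - 6z^2 - z + 5
+ 2z^5 - 7z^4 + z^3 - 10z^2 + 4z - 10
= z^5 - 14z^4 + 6z^3 - 16z^2 + 3z - 5


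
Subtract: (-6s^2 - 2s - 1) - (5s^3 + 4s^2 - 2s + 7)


Distribute the minus sign:
  (-6s^2 - 2s - 1)
- (5s^3 + 4s^2 - 2s + 7)
Negate second polynomial: -5s^3 - 4s^2 + 2s - 7
Add: -5s^3 - 10s^2 - 8


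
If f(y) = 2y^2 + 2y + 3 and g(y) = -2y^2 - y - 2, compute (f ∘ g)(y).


Substitute g(y) into f:
f(g(y)) = 2*(-2y^2 - y - 2)^2 + 2*(-2y^2 - y - 2) + 3
(-2y^2 - y - 2)^2 = 4y^4 + 4y^3 + 9y^2 + 4y + 4
Expand and combine: 8y^4 + 8y^3 + 14y^2 + 6y + 7


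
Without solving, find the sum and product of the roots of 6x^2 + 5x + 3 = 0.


For ax^2+bx+c=0: sum = -b/a, product = c/a.
a=6, b=5, c=3
Sum = -(5)/6 = -5/6
Product = (3)/6 = 1/2


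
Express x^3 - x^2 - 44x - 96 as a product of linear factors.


Try integer roots (divisors of -96). x=-4: p(-4)=0.
Divide out (x + 4): quotient is x^2 - 5x - 24.
Factor the quadratic: (x - 8)(x + 3)
Result: (x + 4)(x - 8)(x + 3)


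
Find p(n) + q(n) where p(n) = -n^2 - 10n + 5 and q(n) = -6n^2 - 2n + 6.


Align terms by degree and add:
  -n^2 - 10n + 5
  -6n^2 - 2n + 6
= -7n^2 - 12n + 11


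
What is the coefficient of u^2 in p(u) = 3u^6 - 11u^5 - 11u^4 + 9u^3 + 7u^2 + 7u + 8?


Read off the coefficient of u^2: 7


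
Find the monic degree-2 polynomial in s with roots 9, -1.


p(s) = (s - 9)(s + 1)
Expand: s^2 - 8s - 9


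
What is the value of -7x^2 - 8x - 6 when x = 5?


Using direct substitution:
  -7 * (5)^2 = -175
  -8 * (5)^1 = -40
  constant: -6
Sum = -175 - 40 - 6 = -221


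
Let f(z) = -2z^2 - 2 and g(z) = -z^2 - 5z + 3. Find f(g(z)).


Substitute g(z) into f:
f(g(z)) = -2*(-z^2 - 5z + 3)^2 + (-2)
(-z^2 - 5z + 3)^2 = z^4 + 10z^3 + 19z^2 - 30z + 9
Expand and combine: -2z^4 - 20z^3 - 38z^2 + 60z - 20


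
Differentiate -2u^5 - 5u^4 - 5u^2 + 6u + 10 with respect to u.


Apply the power rule term by term:
  d/du(-2u^5) = -10u^4
  d/du(-5u^4) = -20u^3
  d/du(-5u^2) = -10u
  d/du(6u) = 6
  d/du(10) = 0
p'(u) = -10u^4 - 20u^3 - 10u + 6


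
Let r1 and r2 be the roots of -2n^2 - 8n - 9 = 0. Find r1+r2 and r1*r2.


For an^2+bn+c=0: sum = -b/a, product = c/a.
a=-2, b=-8, c=-9
Sum = -(-8)/-2 = -4
Product = (-9)/-2 = 9/2


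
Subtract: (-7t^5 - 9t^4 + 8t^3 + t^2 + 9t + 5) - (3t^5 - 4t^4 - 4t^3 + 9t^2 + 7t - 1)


Distribute the minus sign:
  (-7t^5 - 9t^4 + 8t^3 + t^2 + 9t + 5)
- (3t^5 - 4t^4 - 4t^3 + 9t^2 + 7t - 1)
Negate second polynomial: -3t^5 + 4t^4 + 4t^3 - 9t^2 - 7t + 1
Add: -10t^5 - 5t^4 + 12t^3 - 8t^2 + 2t + 6


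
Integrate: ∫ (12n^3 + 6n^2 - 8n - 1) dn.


Reverse power rule on each term:
  ∫ 12n^3 dn = 3n^4
  ∫ 6n^2 dn = 2n^3
  ∫ -8n dn = -4n^2
  ∫ -1 dn = -n
F(n) = 3n^4 + 2n^3 - 4n^2 - n + C


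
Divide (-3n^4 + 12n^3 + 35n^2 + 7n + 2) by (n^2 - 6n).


(-3n^4 + 12n^3 + 35n^2 + 7n + 2) / (n^2 - 6n)
Step 1: -3n^2 * (n^2 - 6n) = -3n^4 + 18n^3; subtract.
Step 2: -6n * (n^2 - 6n) = -6n^3 + 36n^2; subtract.
Step 3: -1 * (n^2 - 6n) = -n^2 + 6n; subtract.
Quotient: -3n^2 - 6n - 1, Remainder: n + 2


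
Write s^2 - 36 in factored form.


Roots satisfy r1 + r2 = -b/a = 0 and r1*r2 = c/a = -36.
So r1 = -6, r2 = 6.
s^2 - 36 = (s - r1)(s - r2) = (s + 6)(s - 6)


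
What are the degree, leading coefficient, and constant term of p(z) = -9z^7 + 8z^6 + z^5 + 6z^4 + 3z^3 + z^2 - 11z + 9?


Highest power of z is 7, with coefficient -9. Constant term is 9.
Degree = 7, leading coefficient = -9, constant term = 9


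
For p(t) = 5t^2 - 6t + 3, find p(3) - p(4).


p(3) = 30
p(4) = 59
p(3) - p(4) = 30 - 59 = -29


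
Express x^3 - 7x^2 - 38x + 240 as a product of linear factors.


Try integer roots (divisors of 240). x=-6: p(-6)=0.
Divide out (x + 6): quotient is x^2 - 13x + 40.
Factor the quadratic: (x - 8)(x - 5)
Result: (x + 6)(x - 8)(x - 5)


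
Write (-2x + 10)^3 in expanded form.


Expand (-2x + 10)^3 by repeated multiplication:
  (-2x + 10)^2 = 4x^2 - 40x + 100
= -8x^3 + 120x^2 - 600x + 1000


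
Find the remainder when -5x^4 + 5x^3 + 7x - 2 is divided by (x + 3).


By the Remainder Theorem, the remainder equals p(-3):
  -5*(-3)^4 = -405
  5*(-3)^3 = -135
  0*(-3)^2 = 0
  7*(-3)^1 = -21
  constant: -2
Sum: -405 - 135 + 0 - 21 - 2 = -563


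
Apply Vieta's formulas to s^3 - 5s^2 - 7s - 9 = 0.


Monic cubic s^3+bs^2+cs+d=0: sum=-b, pairwise sum=c, product=-d.
b=-5, c=-7, d=-9
r1+r2+r3 = 5
r1r2+r1r3+r2r3 = -7
r1r2r3 = 9


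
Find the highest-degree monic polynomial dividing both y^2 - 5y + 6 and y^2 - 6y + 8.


Factor each:
  y^2 - 5y + 6 = (y - 2)(y - 3)
  y^2 - 6y + 8 = (y - 2)(y - 4)
Common monic factor: y - 2


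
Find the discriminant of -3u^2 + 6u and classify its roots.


D = b^2 - 4ac = (6)^2 - 4(-3)(0) = 36 = 36
Since D > 0: two distinct rational roots


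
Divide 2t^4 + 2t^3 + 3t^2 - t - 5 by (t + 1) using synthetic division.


Synthetic division with c = -1. Coefficients: 2, 2, 3, -1, -5
Bring down 2.
  2 * -1 = -2; -2 + 2 = 0
  0 * -1 = 0; 0 + 3 = 3
  3 * -1 = -3; -3 - 1 = -4
  -4 * -1 = 4; 4 - 5 = -1
Quotient: 2t^3 + 3t - 4, Remainder: -1


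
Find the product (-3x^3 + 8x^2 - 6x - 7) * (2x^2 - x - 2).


Distribute each term of the first polynomial:
  (-3x^3)(2x^2 - x - 2) = -6x^5 + 3x^4 + 6x^3
  (8x^2)(2x^2 - x - 2) = 16x^4 - 8x^3 - 16x^2
  (-6x)(2x^2 - x - 2) = -12x^3 + 6x^2 + 12x
  (-7)(2x^2 - x - 2) = -14x^2 + 7x + 14
Sum: -6x^5 + 19x^4 - 14x^3 - 24x^2 + 19x + 14


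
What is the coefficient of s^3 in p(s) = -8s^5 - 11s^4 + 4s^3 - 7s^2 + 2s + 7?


Read off the coefficient of s^3: 4


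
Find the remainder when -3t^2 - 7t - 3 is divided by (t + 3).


By the Remainder Theorem, the remainder equals p(-3):
  -3*(-3)^2 = -27
  -7*(-3)^1 = 21
  constant: -3
Sum: -27 + 21 - 3 = -9


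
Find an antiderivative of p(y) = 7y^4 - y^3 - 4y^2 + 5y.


Reverse power rule on each term:
  ∫ 7y^4 dy = (7/5)y^5
  ∫ -y^3 dy = -(1/4)y^4
  ∫ -4y^2 dy = -(4/3)y^3
  ∫ 5y dy = (5/2)y^2
F(y) = (7/5)y^5 - (1/4)y^4 - (4/3)y^3 + (5/2)y^2 + C


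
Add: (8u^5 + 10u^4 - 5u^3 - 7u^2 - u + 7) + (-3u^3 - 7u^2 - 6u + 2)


Align terms by degree and add:
  8u^5 + 10u^4 - 5u^3 - 7u^2 - u + 7
  -3u^3 - 7u^2 - 6u + 2
= 8u^5 + 10u^4 - 8u^3 - 14u^2 - 7u + 9


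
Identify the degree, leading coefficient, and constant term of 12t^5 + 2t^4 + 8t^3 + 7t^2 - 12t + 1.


Highest power of t is 5, with coefficient 12. Constant term is 1.
Degree = 5, leading coefficient = 12, constant term = 1


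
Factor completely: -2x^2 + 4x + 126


Roots satisfy r1 + r2 = -b/a = 2 and r1*r2 = c/a = -63.
So r1 = 9, r2 = -7.
-2x^2 + 4x + 126 = -2(x - r1)(x - r2) = -2(x - 9)(x + 7)


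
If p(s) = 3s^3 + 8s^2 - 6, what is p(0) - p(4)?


p(0) = -6
p(4) = 314
p(0) - p(4) = -6 - 314 = -320


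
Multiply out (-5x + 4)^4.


Expand (-5x + 4)^4 by repeated multiplication:
  (-5x + 4)^2 = 25x^2 - 40x + 16
  (-5x + 4)^3 = -125x^3 + 300x^2 - 240x + 64
= 625x^4 - 2000x^3 + 2400x^2 - 1280x + 256


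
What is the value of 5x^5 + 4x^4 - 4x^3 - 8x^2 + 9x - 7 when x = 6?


Using direct substitution:
  5 * (6)^5 = 38880
  4 * (6)^4 = 5184
  -4 * (6)^3 = -864
  -8 * (6)^2 = -288
  9 * (6)^1 = 54
  constant: -7
Sum = 38880 + 5184 - 864 - 288 + 54 - 7 = 42959


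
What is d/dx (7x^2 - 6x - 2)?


Apply the power rule term by term:
  d/dx(7x^2) = 14x
  d/dx(-6x) = -6
  d/dx(-2) = 0
p'(x) = 14x - 6


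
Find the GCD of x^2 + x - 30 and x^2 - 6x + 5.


Factor each:
  x^2 + x - 30 = (x - 5)(x + 6)
  x^2 - 6x + 5 = (x - 5)(x - 1)
Common monic factor: x - 5


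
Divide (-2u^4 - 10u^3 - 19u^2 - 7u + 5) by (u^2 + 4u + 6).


(-2u^4 - 10u^3 - 19u^2 - 7u + 5) / (u^2 + 4u + 6)
Step 1: -2u^2 * (u^2 + 4u + 6) = -2u^4 - 8u^3 - 12u^2; subtract.
Step 2: -2u * (u^2 + 4u + 6) = -2u^3 - 8u^2 - 12u; subtract.
Step 3: 1 * (u^2 + 4u + 6) = u^2 + 4u + 6; subtract.
Quotient: -2u^2 - 2u + 1, Remainder: u - 1


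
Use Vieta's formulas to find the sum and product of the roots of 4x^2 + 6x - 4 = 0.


For ax^2+bx+c=0: sum = -b/a, product = c/a.
a=4, b=6, c=-4
Sum = -(6)/4 = -3/2
Product = (-4)/4 = -1


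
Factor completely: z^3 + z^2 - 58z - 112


Try integer roots (divisors of -112). z=-2: p(-2)=0.
Divide out (z + 2): quotient is z^2 - z - 56.
Factor the quadratic: (z + 7)(z - 8)
Result: (z + 2)(z + 7)(z - 8)


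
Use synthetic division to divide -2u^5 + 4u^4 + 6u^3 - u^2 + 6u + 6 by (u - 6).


Synthetic division with c = 6. Coefficients: -2, 4, 6, -1, 6, 6
Bring down -2.
  -2 * 6 = -12; -12 + 4 = -8
  -8 * 6 = -48; -48 + 6 = -42
  -42 * 6 = -252; -252 - 1 = -253
  -253 * 6 = -1518; -1518 + 6 = -1512
  -1512 * 6 = -9072; -9072 + 6 = -9066
Quotient: -2u^4 - 8u^3 - 42u^2 - 253u - 1512, Remainder: -9066


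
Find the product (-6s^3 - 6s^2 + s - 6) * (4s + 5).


Distribute each term of the first polynomial:
  (-6s^3)(4s + 5) = -24s^4 - 30s^3
  (-6s^2)(4s + 5) = -24s^3 - 30s^2
  (s)(4s + 5) = 4s^2 + 5s
  (-6)(4s + 5) = -24s - 30
Sum: -24s^4 - 54s^3 - 26s^2 - 19s - 30


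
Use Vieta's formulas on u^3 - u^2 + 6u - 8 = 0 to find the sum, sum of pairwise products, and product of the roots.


Monic cubic u^3+bu^2+cu+d=0: sum=-b, pairwise sum=c, product=-d.
b=-1, c=6, d=-8
r1+r2+r3 = 1
r1r2+r1r3+r2r3 = 6
r1r2r3 = 8


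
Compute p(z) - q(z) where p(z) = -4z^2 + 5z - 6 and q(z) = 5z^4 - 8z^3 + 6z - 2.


Distribute the minus sign:
  (-4z^2 + 5z - 6)
- (5z^4 - 8z^3 + 6z - 2)
Negate second polynomial: -5z^4 + 8z^3 - 6z + 2
Add: -5z^4 + 8z^3 - 4z^2 - z - 4


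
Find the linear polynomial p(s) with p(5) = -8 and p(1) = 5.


p(s) = ms + b. Using p(5)=-8, p(1)=5:
m = (-8 - 5)/(5 - 1) = -13/4 = -13/4
b = -8 - m*(5) = -8 + 65/4 = 33/4
p(s) = -(13/4)s + (33/4)


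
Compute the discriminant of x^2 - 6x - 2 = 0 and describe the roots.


D = b^2 - 4ac = (-6)^2 - 4(1)(-2) = 36 + 8 = 44
Since D > 0: two distinct irrational roots


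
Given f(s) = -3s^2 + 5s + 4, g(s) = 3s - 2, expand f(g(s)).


Substitute g(s) into f:
f(g(s)) = -3*(3s - 2)^2 + 5*(3s - 2) + 4
(3s - 2)^2 = 9s^2 - 12s + 4
Expand and combine: -27s^2 + 51s - 18


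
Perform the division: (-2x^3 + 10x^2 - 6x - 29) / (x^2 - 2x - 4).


(-2x^3 + 10x^2 - 6x - 29) / (x^2 - 2x - 4)
Step 1: -2x * (x^2 - 2x - 4) = -2x^3 + 4x^2 + 8x; subtract.
Step 2: 6 * (x^2 - 2x - 4) = 6x^2 - 12x - 24; subtract.
Quotient: -2x + 6, Remainder: -2x - 5


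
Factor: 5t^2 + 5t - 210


Roots satisfy r1 + r2 = -b/a = -1 and r1*r2 = c/a = -42.
So r1 = 6, r2 = -7.
5t^2 + 5t - 210 = 5(t - r1)(t - r2) = 5(t - 6)(t + 7)


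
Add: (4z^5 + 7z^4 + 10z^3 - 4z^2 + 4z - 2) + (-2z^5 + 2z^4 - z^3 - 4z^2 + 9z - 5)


Align terms by degree and add:
  4z^5 + 7z^4 + 10z^3 - 4z^2 + 4z - 2
  -2z^5 + 2z^4 - z^3 - 4z^2 + 9z - 5
= 2z^5 + 9z^4 + 9z^3 - 8z^2 + 13z - 7


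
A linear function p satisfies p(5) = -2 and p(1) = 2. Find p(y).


p(y) = my + b. Using p(5)=-2, p(1)=2:
m = (-2 - 2)/(5 - 1) = -4/4 = -1
b = -2 - m*(5) = -2 + 5 = 3
p(y) = -y + 3


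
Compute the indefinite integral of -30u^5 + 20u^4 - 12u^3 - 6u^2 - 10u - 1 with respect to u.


Reverse power rule on each term:
  ∫ -30u^5 du = -5u^6
  ∫ 20u^4 du = 4u^5
  ∫ -12u^3 du = -3u^4
  ∫ -6u^2 du = -2u^3
  ∫ -10u du = -5u^2
  ∫ -1 du = -u
F(u) = -5u^6 + 4u^5 - 3u^4 - 2u^3 - 5u^2 - u + C


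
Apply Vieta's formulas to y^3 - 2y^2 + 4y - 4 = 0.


Monic cubic y^3+by^2+cy+d=0: sum=-b, pairwise sum=c, product=-d.
b=-2, c=4, d=-4
r1+r2+r3 = 2
r1r2+r1r3+r2r3 = 4
r1r2r3 = 4


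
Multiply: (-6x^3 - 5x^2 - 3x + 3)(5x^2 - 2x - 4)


Distribute each term of the first polynomial:
  (-6x^3)(5x^2 - 2x - 4) = -30x^5 + 12x^4 + 24x^3
  (-5x^2)(5x^2 - 2x - 4) = -25x^4 + 10x^3 + 20x^2
  (-3x)(5x^2 - 2x - 4) = -15x^3 + 6x^2 + 12x
  (3)(5x^2 - 2x - 4) = 15x^2 - 6x - 12
Sum: -30x^5 - 13x^4 + 19x^3 + 41x^2 + 6x - 12


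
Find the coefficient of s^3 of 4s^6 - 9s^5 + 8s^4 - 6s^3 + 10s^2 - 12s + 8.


Read off the coefficient of s^3: -6


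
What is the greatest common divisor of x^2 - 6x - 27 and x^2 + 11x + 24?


Factor each:
  x^2 - 6x - 27 = (x + 3)(x - 9)
  x^2 + 11x + 24 = (x + 3)(x + 8)
Common monic factor: x + 3


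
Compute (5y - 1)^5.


Expand (5y - 1)^5 by repeated multiplication:
  (5y - 1)^2 = 25y^2 - 10y + 1
  (5y - 1)^3 = 125y^3 - 75y^2 + 15y - 1
  (5y - 1)^4 = 625y^4 - 500y^3 + 150y^2 - 20y + 1
= 3125y^5 - 3125y^4 + 1250y^3 - 250y^2 + 25y - 1


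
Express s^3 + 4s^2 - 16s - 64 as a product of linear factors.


Try integer roots (divisors of -64). s=-4: p(-4)=0.
Divide out (s + 4): quotient is s^2 - 16.
Factor the quadratic: (s - 4)(s + 4)
Result: (s + 4)(s - 4)(s + 4)


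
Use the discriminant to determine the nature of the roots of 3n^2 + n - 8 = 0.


D = b^2 - 4ac = (1)^2 - 4(3)(-8) = 1 + 96 = 97
Since D > 0: two distinct irrational roots


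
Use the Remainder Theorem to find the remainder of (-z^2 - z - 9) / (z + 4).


By the Remainder Theorem, the remainder equals p(-4):
  -1*(-4)^2 = -16
  -1*(-4)^1 = 4
  constant: -9
Sum: -16 + 4 - 9 = -21


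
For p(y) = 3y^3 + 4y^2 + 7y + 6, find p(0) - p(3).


p(0) = 6
p(3) = 144
p(0) - p(3) = 6 - 144 = -138


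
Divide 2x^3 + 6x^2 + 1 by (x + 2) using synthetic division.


Synthetic division with c = -2. Coefficients: 2, 6, 0, 1
Bring down 2.
  2 * -2 = -4; -4 + 6 = 2
  2 * -2 = -4; -4 + 0 = -4
  -4 * -2 = 8; 8 + 1 = 9
Quotient: 2x^2 + 2x - 4, Remainder: 9


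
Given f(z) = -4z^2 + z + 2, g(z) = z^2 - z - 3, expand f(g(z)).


Substitute g(z) into f:
f(g(z)) = -4*(z^2 - z - 3)^2 + 1*(z^2 - z - 3) + 2
(z^2 - z - 3)^2 = z^4 - 2z^3 - 5z^2 + 6z + 9
Expand and combine: -4z^4 + 8z^3 + 21z^2 - 25z - 37


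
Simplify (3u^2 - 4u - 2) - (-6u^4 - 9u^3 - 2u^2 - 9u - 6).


Distribute the minus sign:
  (3u^2 - 4u - 2)
- (-6u^4 - 9u^3 - 2u^2 - 9u - 6)
Negate second polynomial: 6u^4 + 9u^3 + 2u^2 + 9u + 6
Add: 6u^4 + 9u^3 + 5u^2 + 5u + 4


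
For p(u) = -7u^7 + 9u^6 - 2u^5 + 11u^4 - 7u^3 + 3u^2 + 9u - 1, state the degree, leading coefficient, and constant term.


Highest power of u is 7, with coefficient -7. Constant term is -1.
Degree = 7, leading coefficient = -7, constant term = -1


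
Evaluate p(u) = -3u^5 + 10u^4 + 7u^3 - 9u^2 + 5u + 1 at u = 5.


Using direct substitution:
  -3 * (5)^5 = -9375
  10 * (5)^4 = 6250
  7 * (5)^3 = 875
  -9 * (5)^2 = -225
  5 * (5)^1 = 25
  constant: 1
Sum = -9375 + 6250 + 875 - 225 + 25 + 1 = -2449


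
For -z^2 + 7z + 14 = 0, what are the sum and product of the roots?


For az^2+bz+c=0: sum = -b/a, product = c/a.
a=-1, b=7, c=14
Sum = -(7)/-1 = 7
Product = (14)/-1 = -14


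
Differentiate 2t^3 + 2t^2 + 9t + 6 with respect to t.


Apply the power rule term by term:
  d/dt(2t^3) = 6t^2
  d/dt(2t^2) = 4t
  d/dt(9t) = 9
  d/dt(6) = 0
p'(t) = 6t^2 + 4t + 9


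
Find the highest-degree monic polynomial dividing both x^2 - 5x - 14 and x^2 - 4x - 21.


Factor each:
  x^2 - 5x - 14 = (x - 7)(x + 2)
  x^2 - 4x - 21 = (x - 7)(x + 3)
Common monic factor: x - 7


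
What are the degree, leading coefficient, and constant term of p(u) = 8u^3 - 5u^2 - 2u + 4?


Highest power of u is 3, with coefficient 8. Constant term is 4.
Degree = 3, leading coefficient = 8, constant term = 4


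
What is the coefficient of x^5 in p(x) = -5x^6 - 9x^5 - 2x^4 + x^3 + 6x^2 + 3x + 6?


Read off the coefficient of x^5: -9


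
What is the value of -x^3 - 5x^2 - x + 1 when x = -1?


Using direct substitution:
  -1 * (-1)^3 = 1
  -5 * (-1)^2 = -5
  -1 * (-1)^1 = 1
  constant: 1
Sum = 1 - 5 + 1 + 1 = -2


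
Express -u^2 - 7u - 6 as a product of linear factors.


Roots satisfy r1 + r2 = -b/a = -7 and r1*r2 = c/a = 6.
So r1 = -1, r2 = -6.
-u^2 - 7u - 6 = -(u - r1)(u - r2) = -(u + 1)(u + 6)


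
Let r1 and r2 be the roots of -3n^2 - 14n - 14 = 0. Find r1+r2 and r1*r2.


For an^2+bn+c=0: sum = -b/a, product = c/a.
a=-3, b=-14, c=-14
Sum = -(-14)/-3 = -14/3
Product = (-14)/-3 = 14/3


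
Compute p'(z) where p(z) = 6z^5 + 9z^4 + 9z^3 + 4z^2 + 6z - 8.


Apply the power rule term by term:
  d/dz(6z^5) = 30z^4
  d/dz(9z^4) = 36z^3
  d/dz(9z^3) = 27z^2
  d/dz(4z^2) = 8z
  d/dz(6z) = 6
  d/dz(-8) = 0
p'(z) = 30z^4 + 36z^3 + 27z^2 + 8z + 6


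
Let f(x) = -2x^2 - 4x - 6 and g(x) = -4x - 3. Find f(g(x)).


Substitute g(x) into f:
f(g(x)) = -2*(-4x - 3)^2 + (-4)*(-4x - 3) + (-6)
(-4x - 3)^2 = 16x^2 + 24x + 9
Expand and combine: -32x^2 - 32x - 12


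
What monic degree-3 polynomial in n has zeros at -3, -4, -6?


p(n) = (n + 3)(n + 4)(n + 6)
Expand: n^3 + 13n^2 + 54n + 72


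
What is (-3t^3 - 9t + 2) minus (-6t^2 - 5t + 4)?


Distribute the minus sign:
  (-3t^3 - 9t + 2)
- (-6t^2 - 5t + 4)
Negate second polynomial: 6t^2 + 5t - 4
Add: -3t^3 + 6t^2 - 4t - 2


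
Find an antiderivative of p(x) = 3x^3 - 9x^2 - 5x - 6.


Reverse power rule on each term:
  ∫ 3x^3 dx = (3/4)x^4
  ∫ -9x^2 dx = -3x^3
  ∫ -5x dx = -(5/2)x^2
  ∫ -6 dx = -6x
F(x) = (3/4)x^4 - 3x^3 - (5/2)x^2 - 6x + C


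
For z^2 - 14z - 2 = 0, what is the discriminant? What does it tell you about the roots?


D = b^2 - 4ac = (-14)^2 - 4(1)(-2) = 196 + 8 = 204
Since D > 0: two distinct irrational roots


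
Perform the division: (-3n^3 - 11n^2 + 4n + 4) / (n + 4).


(-3n^3 - 11n^2 + 4n + 4) / (n + 4)
Step 1: -3n^2 * (n + 4) = -3n^3 - 12n^2; subtract.
Step 2: n * (n + 4) = n^2 + 4n; subtract.
Step 3: 0 * (n + 4) = 0; subtract.
Quotient: -3n^2 + n, Remainder: 4


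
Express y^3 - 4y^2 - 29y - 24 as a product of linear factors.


Try integer roots (divisors of -24). y=-3: p(-3)=0.
Divide out (y + 3): quotient is y^2 - 7y - 8.
Factor the quadratic: (y + 1)(y - 8)
Result: (y + 3)(y + 1)(y - 8)


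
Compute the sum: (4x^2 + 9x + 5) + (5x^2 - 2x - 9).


Align terms by degree and add:
  4x^2 + 9x + 5
+ 5x^2 - 2x - 9
= 9x^2 + 7x - 4


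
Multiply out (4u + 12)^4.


Expand (4u + 12)^4 by repeated multiplication:
  (4u + 12)^2 = 16u^2 + 96u + 144
  (4u + 12)^3 = 64u^3 + 576u^2 + 1728u + 1728
= 256u^4 + 3072u^3 + 13824u^2 + 27648u + 20736


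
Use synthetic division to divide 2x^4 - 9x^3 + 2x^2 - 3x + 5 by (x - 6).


Synthetic division with c = 6. Coefficients: 2, -9, 2, -3, 5
Bring down 2.
  2 * 6 = 12; 12 - 9 = 3
  3 * 6 = 18; 18 + 2 = 20
  20 * 6 = 120; 120 - 3 = 117
  117 * 6 = 702; 702 + 5 = 707
Quotient: 2x^3 + 3x^2 + 20x + 117, Remainder: 707


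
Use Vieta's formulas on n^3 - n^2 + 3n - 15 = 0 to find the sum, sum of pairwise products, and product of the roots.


Monic cubic n^3+bn^2+cn+d=0: sum=-b, pairwise sum=c, product=-d.
b=-1, c=3, d=-15
r1+r2+r3 = 1
r1r2+r1r3+r2r3 = 3
r1r2r3 = 15


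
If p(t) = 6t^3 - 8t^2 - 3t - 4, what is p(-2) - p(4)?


p(-2) = -78
p(4) = 240
p(-2) - p(4) = -78 - 240 = -318


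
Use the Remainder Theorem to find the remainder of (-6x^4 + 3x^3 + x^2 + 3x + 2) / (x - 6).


By the Remainder Theorem, the remainder equals p(6):
  -6*(6)^4 = -7776
  3*(6)^3 = 648
  1*(6)^2 = 36
  3*(6)^1 = 18
  constant: 2
Sum: -7776 + 648 + 36 + 18 + 2 = -7072


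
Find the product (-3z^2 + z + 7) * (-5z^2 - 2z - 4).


Distribute each term of the first polynomial:
  (-3z^2)(-5z^2 - 2z - 4) = 15z^4 + 6z^3 + 12z^2
  (z)(-5z^2 - 2z - 4) = -5z^3 - 2z^2 - 4z
  (7)(-5z^2 - 2z - 4) = -35z^2 - 14z - 28
Sum: 15z^4 + z^3 - 25z^2 - 18z - 28


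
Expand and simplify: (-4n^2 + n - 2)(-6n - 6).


Distribute each term of the first polynomial:
  (-4n^2)(-6n - 6) = 24n^3 + 24n^2
  (n)(-6n - 6) = -6n^2 - 6n
  (-2)(-6n - 6) = 12n + 12
Sum: 24n^3 + 18n^2 + 6n + 12


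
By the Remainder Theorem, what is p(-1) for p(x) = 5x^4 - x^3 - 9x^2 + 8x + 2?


By the Remainder Theorem, the remainder equals p(-1):
  5*(-1)^4 = 5
  -1*(-1)^3 = 1
  -9*(-1)^2 = -9
  8*(-1)^1 = -8
  constant: 2
Sum: 5 + 1 - 9 - 8 + 2 = -9


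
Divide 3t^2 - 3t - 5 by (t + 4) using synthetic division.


Synthetic division with c = -4. Coefficients: 3, -3, -5
Bring down 3.
  3 * -4 = -12; -12 - 3 = -15
  -15 * -4 = 60; 60 - 5 = 55
Quotient: 3t - 15, Remainder: 55


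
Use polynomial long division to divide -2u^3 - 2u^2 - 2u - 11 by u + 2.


(-2u^3 - 2u^2 - 2u - 11) / (u + 2)
Step 1: -2u^2 * (u + 2) = -2u^3 - 4u^2; subtract.
Step 2: 2u * (u + 2) = 2u^2 + 4u; subtract.
Step 3: -6 * (u + 2) = -6u - 12; subtract.
Quotient: -2u^2 + 2u - 6, Remainder: 1


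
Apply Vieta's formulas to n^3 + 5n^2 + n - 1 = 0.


Monic cubic n^3+bn^2+cn+d=0: sum=-b, pairwise sum=c, product=-d.
b=5, c=1, d=-1
r1+r2+r3 = -5
r1r2+r1r3+r2r3 = 1
r1r2r3 = 1


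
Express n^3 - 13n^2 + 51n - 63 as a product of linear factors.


Try integer roots (divisors of -63). n=3: p(3)=0.
Divide out (n - 3): quotient is n^2 - 10n + 21.
Factor the quadratic: (n - 7)(n - 3)
Result: (n - 3)(n - 7)(n - 3)
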